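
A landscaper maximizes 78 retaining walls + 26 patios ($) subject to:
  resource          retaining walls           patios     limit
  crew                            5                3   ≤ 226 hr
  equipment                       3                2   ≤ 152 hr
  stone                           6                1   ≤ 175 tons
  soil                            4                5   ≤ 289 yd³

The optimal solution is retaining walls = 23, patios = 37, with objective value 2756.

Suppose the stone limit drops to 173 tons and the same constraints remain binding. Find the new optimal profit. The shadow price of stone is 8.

Δb = -2, so new z* = 2756 + (8)·(-2) = 2756 − 16 = 2740.

2740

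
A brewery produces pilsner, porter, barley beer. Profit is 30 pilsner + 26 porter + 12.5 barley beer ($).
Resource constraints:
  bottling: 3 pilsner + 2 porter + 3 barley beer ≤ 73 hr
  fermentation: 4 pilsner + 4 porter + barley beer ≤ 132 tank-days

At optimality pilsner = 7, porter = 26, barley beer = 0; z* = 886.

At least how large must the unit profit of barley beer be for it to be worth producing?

16.5

Check each constraint at x*: bottling 73/73 (tight); fermentation 132/132 (tight).
From A_Bᵀ y = c: 3·y_bottling + 4·y_fermentation = 30; 2·y_bottling + 4·y_fermentation = 26.
→ y_bottling = 4 and y_fermentation = 4.5.
barley beer enters the basis when its profit ≥ yᵀa₃ = 4·3 + 4.5·1 = 16.5.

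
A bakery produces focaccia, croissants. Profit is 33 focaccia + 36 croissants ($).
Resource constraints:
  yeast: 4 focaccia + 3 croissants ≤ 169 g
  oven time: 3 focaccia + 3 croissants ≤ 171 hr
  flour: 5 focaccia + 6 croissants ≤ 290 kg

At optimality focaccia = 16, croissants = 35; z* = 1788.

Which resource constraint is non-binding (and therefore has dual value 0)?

yeast: 169/169 (binding)
oven time: 153/171 (slack 18)
flour: 290/290 (binding)
By complementary slackness, a constraint with positive slack has shadow price 0 → oven time.

oven time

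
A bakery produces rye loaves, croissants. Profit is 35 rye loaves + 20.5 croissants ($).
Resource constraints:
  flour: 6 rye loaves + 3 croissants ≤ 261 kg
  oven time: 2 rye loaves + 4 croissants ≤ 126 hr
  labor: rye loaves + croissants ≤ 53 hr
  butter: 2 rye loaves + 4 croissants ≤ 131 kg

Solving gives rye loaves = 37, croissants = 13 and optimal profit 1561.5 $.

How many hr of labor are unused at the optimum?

labor used = 1·37 + 1·13 = 50; slack = 53 − 50 = 3.

3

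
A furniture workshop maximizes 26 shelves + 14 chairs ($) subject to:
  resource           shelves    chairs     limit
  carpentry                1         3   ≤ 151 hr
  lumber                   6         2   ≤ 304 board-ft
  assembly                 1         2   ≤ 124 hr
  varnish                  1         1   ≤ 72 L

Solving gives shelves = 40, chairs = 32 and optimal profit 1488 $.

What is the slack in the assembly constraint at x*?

assembly used = 1·40 + 2·32 = 104; slack = 124 − 104 = 20.

20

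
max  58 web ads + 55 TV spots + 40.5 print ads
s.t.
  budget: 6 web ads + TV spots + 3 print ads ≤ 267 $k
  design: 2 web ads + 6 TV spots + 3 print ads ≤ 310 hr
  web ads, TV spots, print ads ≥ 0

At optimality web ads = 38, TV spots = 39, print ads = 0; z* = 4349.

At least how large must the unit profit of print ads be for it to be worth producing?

45

At the optimum: budget uses 267 of 267 (binding); design uses 310 of 310 (binding).
From A_Bᵀ y = c: 6·y_budget + 2·y_design = 58; 1·y_budget + 6·y_design = 55.
This yields shadow prices y_budget = 7, y_design = 8.
print ads enters the basis when its profit ≥ yᵀa₃ = 7·3 + 8·3 = 45.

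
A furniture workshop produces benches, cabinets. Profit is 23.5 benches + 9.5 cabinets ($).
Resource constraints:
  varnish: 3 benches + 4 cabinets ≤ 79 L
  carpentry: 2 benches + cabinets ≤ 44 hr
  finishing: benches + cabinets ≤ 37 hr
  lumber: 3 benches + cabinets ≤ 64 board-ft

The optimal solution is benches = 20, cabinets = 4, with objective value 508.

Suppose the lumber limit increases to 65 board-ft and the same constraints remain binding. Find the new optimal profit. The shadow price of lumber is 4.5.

Δb = 1, so new z* = 508 + (4.5)·(1) = 508 + 4.5 = 512.5.

512.5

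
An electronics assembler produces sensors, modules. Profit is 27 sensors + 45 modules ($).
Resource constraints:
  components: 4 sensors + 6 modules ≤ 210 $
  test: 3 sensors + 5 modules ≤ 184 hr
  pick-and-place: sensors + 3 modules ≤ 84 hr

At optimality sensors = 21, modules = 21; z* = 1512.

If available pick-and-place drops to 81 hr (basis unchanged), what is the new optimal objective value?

Check each constraint at x*: components 210/210 (tight); test 168/184 (slack 16); pick-and-place 84/84 (tight).
Since test is not tight, its dual is 0.
The binding rows give the dual system: 4·y_components + 1·y_pick-and-place = 27 and 6·y_components + 3·y_pick-and-place = 45.
Solving: y_components = 6, y_pick-and-place = 3.
Δz = y_pick-and-place·Δb = 3 × (-3) = -9, so new z* = 1512 − 9 = 1503.

1503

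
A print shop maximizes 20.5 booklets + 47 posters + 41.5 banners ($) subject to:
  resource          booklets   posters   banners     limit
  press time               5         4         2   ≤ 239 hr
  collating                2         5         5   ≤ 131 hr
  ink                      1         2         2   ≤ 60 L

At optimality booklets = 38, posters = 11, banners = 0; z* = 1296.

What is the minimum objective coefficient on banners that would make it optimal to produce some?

47

Check each constraint at x*: press time 234/239 (slack 5); collating 131/131 (tight); ink 60/60 (tight).
By complementary slackness, y = 0 for the non-binding constraint.
Dual feasibility on the basic columns requires 2·y_collating + 1·y_ink = 20.5, 5·y_collating + 2·y_ink = 47.
This yields shadow prices y_collating = 6, y_ink = 8.5.
banners enters the basis when its profit ≥ yᵀa₃ = 6·5 + 8.5·2 = 47.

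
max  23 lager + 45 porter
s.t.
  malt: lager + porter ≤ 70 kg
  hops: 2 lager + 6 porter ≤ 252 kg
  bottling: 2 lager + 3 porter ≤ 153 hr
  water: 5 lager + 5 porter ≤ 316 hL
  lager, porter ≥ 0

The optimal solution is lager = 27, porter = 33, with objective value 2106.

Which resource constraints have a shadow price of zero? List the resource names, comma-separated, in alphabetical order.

malt, water

malt: 60/70 (slack 10)
hops: 252/252 (binding)
bottling: 153/153 (binding)
water: 300/316 (slack 16)
By complementary slackness, a constraint with positive slack has shadow price 0 → malt, water.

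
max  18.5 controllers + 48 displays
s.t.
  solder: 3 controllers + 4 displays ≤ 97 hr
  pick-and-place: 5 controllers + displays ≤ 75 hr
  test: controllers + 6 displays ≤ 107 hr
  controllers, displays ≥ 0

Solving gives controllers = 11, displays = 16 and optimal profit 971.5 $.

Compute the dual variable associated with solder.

4.5

Check each constraint at x*: solder 97/97 (tight); pick-and-place 71/75 (slack 4); test 107/107 (tight).
Since pick-and-place is not tight, its dual is 0.
From A_Bᵀ y = c: 3·y_solder + 1·y_test = 18.5; 4·y_solder + 6·y_test = 48.
Solving: y_solder = 4.5, y_test = 5.
Shadow price of solder = 4.5.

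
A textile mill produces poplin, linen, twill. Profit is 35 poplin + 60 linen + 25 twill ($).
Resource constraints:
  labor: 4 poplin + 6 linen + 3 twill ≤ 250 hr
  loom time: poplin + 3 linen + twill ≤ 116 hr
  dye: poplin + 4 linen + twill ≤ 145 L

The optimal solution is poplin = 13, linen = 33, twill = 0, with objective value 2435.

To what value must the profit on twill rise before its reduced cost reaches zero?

At the optimum: labor uses 250 of 250 (binding); loom time uses 112 of 116 (slack = 4); dye uses 145 of 145 (binding).
By complementary slackness, y = 0 for the non-binding constraint.
The binding rows give the dual system: 4·y_labor + 1·y_dye = 35 and 6·y_labor + 4·y_dye = 60.
→ y_labor = 8 and y_dye = 3.
twill enters the basis when its profit ≥ yᵀa₃ = 8·3 + 3·1 = 27.

27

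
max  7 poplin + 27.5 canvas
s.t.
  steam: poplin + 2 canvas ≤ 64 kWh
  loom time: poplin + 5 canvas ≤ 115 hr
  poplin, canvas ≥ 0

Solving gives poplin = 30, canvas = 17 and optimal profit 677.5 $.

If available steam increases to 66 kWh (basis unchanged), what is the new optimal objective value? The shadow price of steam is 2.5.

682.5

Δb = 2, so new z* = 677.5 + (2.5)·(2) = 677.5 + 5 = 682.5.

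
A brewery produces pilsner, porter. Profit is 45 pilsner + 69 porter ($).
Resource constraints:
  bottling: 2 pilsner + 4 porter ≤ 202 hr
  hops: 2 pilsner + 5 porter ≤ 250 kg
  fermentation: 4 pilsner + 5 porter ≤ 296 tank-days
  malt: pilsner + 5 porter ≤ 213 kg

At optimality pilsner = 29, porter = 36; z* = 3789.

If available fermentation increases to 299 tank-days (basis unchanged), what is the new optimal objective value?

Binding: bottling and fermentation. Non-binding: hops (12 unused), malt (4 unused).
Since hops, malt are not tight, their duals are 0.
Dual feasibility on the basic columns requires 2·y_bottling + 4·y_fermentation = 45, 4·y_bottling + 5·y_fermentation = 69.
Solving: y_bottling = 8.5, y_fermentation = 7.
Δz = y_fermentation·Δb = 7 × (3) = 21, so new z* = 3789 + 21 = 3810.

3810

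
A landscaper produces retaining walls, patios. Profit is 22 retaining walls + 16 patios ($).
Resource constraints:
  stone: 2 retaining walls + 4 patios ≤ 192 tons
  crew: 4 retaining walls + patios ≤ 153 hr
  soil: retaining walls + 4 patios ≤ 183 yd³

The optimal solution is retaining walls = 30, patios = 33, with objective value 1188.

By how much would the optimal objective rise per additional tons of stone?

Check each constraint at x*: stone 192/192 (tight); crew 153/153 (tight); soil 162/183 (slack 21).
Since soil is not tight, its dual is 0.
From A_Bᵀ y = c: 2·y_stone + 4·y_crew = 22; 4·y_stone + 1·y_crew = 16.
This yields shadow prices y_stone = 3, y_crew = 4.
Shadow price of stone = 3.

3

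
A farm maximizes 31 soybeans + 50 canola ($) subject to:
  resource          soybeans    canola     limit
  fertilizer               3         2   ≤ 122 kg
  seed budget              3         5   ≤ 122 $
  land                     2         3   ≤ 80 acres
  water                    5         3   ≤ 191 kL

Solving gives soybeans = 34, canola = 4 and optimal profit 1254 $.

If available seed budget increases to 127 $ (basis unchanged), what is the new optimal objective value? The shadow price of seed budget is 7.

1289

Δb = 5, so new z* = 1254 + (7)·(5) = 1254 + 35 = 1289.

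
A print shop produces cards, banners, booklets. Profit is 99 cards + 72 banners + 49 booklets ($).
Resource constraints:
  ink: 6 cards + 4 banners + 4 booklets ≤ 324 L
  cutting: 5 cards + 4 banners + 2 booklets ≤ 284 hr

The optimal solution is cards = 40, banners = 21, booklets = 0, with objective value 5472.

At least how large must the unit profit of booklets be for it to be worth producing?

54

Check each constraint at x*: ink 324/324 (tight); cutting 284/284 (tight).
The binding rows give the dual system: 6·y_ink + 5·y_cutting = 99 and 4·y_ink + 4·y_cutting = 72.
→ y_ink = 9 and y_cutting = 9.
booklets enters the basis when its profit ≥ yᵀa₃ = 9·4 + 9·2 = 54.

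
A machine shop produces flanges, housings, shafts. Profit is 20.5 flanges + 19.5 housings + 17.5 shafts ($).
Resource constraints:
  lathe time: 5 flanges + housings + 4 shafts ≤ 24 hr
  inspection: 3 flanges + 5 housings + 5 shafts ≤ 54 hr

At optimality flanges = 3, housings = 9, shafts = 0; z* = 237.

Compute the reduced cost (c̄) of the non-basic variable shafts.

-8

Check each constraint at x*: lathe time 24/24 (tight); inspection 54/54 (tight).
From A_Bᵀ y = c: 5·y_lathe time + 3·y_inspection = 20.5; 1·y_lathe time + 5·y_inspection = 19.5.
This yields shadow prices y_lathe time = 2, y_inspection = 3.5.
Reduced cost of shafts: c₃ − yᵀa₃ = 17.5 − (2·4 + 3.5·5) = 17.5 − 25.5 = -8.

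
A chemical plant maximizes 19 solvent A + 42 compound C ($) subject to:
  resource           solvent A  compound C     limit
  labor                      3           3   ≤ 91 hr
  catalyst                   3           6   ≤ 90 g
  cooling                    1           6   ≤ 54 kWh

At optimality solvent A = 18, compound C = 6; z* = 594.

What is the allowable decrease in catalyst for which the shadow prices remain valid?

Binding constraints: catalyst, cooling. The basis is B = [[3,6],[1,6]] with det 12.
Per unit decrease in catalyst, x* moves by d = (-0.5, 0.0833).
The basis stays optimal until solvent A reaches 0; allowable decrease = 36 g.

36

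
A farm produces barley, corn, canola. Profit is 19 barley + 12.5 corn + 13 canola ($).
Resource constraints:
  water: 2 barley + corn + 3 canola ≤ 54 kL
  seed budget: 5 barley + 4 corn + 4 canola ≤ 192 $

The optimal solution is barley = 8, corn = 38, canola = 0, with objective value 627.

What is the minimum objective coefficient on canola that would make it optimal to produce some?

At the optimum: water uses 54 of 54 (binding); seed budget uses 192 of 192 (binding).
From A_Bᵀ y = c: 2·y_water + 5·y_seed budget = 19; 1·y_water + 4·y_seed budget = 12.5.
This yields shadow prices y_water = 4.5, y_seed budget = 2.
canola enters the basis when its profit ≥ yᵀa₃ = 4.5·3 + 2·4 = 21.5.

21.5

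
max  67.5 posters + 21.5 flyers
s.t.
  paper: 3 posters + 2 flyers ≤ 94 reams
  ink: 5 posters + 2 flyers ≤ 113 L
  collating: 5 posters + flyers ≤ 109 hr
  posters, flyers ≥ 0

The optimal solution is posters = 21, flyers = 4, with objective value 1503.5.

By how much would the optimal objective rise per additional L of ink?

8

Check each constraint at x*: paper 71/94 (slack 23); ink 113/113 (tight); collating 109/109 (tight).
By complementary slackness, y = 0 for the non-binding constraint.
Dual feasibility on the basic columns requires 5·y_ink + 5·y_collating = 67.5, 2·y_ink + 1·y_collating = 21.5.
This yields shadow prices y_ink = 8, y_collating = 5.5.
Shadow price of ink = 8.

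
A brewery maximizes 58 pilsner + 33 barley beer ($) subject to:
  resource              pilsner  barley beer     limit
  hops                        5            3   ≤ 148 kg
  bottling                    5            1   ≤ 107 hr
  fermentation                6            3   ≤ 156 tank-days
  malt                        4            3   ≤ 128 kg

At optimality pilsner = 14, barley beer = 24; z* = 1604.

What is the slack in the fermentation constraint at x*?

0

fermentation used = 6·14 + 3·24 = 156; slack = 156 − 156 = 0.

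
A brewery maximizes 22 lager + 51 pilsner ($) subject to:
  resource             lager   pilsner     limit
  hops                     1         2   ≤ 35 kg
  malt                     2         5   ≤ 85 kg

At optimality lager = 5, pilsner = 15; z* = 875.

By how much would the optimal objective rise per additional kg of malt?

7

At the optimum: hops uses 35 of 35 (binding); malt uses 85 of 85 (binding).
From A_Bᵀ y = c: 1·y_hops + 2·y_malt = 22; 2·y_hops + 5·y_malt = 51.
→ y_hops = 8 and y_malt = 7.
Shadow price of malt = 7.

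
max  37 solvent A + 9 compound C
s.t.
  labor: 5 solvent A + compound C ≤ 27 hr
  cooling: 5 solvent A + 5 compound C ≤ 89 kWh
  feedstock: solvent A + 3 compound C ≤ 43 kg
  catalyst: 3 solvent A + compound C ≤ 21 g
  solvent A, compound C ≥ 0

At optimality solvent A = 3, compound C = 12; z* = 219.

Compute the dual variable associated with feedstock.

Check each constraint at x*: labor 27/27 (tight); cooling 75/89 (slack 14); feedstock 39/43 (slack 4); catalyst 21/21 (tight).
Since cooling, feedstock are not tight, their duals are 0.
From A_Bᵀ y = c: 5·y_labor + 3·y_catalyst = 37; 1·y_labor + 1·y_catalyst = 9.
This yields shadow prices y_labor = 5, y_catalyst = 4.
Shadow price of feedstock = 0.

0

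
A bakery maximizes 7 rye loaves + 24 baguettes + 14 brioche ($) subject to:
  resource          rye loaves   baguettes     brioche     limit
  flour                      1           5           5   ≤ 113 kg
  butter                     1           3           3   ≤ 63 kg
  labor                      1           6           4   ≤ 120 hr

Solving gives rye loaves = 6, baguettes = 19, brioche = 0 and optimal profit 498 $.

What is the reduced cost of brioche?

At the optimum: flour uses 101 of 113 (slack = 12); butter uses 63 of 63 (binding); labor uses 120 of 120 (binding).
Since flour is not tight, its dual is 0.
Dual feasibility on the basic columns requires 1·y_butter + 1·y_labor = 7, 3·y_butter + 6·y_labor = 24.
This yields shadow prices y_butter = 6, y_labor = 1.
Reduced cost of brioche: c₃ − yᵀa₃ = 14 − (6·3 + 1·4) = 14 − 22 = -8.

-8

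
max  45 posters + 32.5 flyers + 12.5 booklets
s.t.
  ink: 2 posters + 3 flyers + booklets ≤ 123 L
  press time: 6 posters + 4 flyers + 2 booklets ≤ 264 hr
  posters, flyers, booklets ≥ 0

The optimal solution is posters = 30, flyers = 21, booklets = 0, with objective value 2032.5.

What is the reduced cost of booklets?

At the optimum: ink uses 123 of 123 (binding); press time uses 264 of 264 (binding).
Dual feasibility on the basic columns requires 2·y_ink + 6·y_press time = 45, 3·y_ink + 4·y_press time = 32.5.
→ y_ink = 1.5 and y_press time = 7.
Reduced cost of booklets: c₃ − yᵀa₃ = 12.5 − (1.5·1 + 7·2) = 12.5 − 15.5 = -3.

-3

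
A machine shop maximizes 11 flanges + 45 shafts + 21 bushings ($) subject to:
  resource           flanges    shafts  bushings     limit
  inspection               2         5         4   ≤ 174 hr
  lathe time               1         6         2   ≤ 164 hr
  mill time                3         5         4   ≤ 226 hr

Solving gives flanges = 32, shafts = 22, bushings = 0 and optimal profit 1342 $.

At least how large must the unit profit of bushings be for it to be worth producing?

Check each constraint at x*: inspection 174/174 (tight); lathe time 164/164 (tight); mill time 206/226 (slack 20).
By complementary slackness, y = 0 for the non-binding constraint.
From A_Bᵀ y = c: 2·y_inspection + 1·y_lathe time = 11; 5·y_inspection + 6·y_lathe time = 45.
→ y_inspection = 3 and y_lathe time = 5.
bushings enters the basis when its profit ≥ yᵀa₃ = 3·4 + 5·2 = 22.

22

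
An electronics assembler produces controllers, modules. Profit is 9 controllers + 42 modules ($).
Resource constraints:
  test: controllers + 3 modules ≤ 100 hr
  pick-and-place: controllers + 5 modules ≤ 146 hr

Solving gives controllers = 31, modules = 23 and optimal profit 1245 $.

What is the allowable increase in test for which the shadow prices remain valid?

46

Binding constraints: test, pick-and-place. The basis is B = [[1,3],[1,5]] with det 2.
Per unit increase in test, x* moves by d = (2.5, -0.5).
The basis stays optimal until modules reaches 0; allowable increase = 46 hr.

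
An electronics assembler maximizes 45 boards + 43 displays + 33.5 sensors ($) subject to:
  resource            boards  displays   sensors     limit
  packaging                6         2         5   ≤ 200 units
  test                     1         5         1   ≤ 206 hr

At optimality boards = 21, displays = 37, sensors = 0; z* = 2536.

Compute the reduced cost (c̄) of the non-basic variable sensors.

-5

At the optimum: packaging uses 200 of 200 (binding); test uses 206 of 206 (binding).
The binding rows give the dual system: 6·y_packaging + 1·y_test = 45 and 2·y_packaging + 5·y_test = 43.
→ y_packaging = 6.5 and y_test = 6.
Reduced cost of sensors: c₃ − yᵀa₃ = 33.5 − (6.5·5 + 6·1) = 33.5 − 38.5 = -5.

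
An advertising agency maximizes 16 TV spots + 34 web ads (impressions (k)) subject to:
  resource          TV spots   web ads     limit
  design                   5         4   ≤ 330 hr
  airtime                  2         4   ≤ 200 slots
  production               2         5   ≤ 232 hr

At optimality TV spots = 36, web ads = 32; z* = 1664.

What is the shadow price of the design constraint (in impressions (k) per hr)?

0

Binding: airtime and production. Non-binding: design (22 unused).
Since design is not tight, its dual is 0.
From A_Bᵀ y = c: 2·y_airtime + 2·y_production = 16; 4·y_airtime + 5·y_production = 34.
Solving: y_airtime = 6, y_production = 2.
Shadow price of design = 0.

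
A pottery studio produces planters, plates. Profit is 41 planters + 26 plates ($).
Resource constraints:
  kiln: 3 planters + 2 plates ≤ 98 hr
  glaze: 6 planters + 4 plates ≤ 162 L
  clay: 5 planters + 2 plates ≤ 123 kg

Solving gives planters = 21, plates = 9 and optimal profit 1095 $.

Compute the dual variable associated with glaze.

Binding: glaze and clay. Non-binding: kiln (17 unused).
By complementary slackness, y = 0 for the non-binding constraint.
The binding rows give the dual system: 6·y_glaze + 5·y_clay = 41 and 4·y_glaze + 2·y_clay = 26.
→ y_glaze = 6 and y_clay = 1.
Shadow price of glaze = 6.

6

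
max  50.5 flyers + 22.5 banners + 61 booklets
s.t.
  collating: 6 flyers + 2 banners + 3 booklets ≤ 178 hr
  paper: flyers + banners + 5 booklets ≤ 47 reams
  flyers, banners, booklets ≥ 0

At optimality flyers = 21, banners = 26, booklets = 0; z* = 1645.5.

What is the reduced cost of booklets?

-2.5

Check each constraint at x*: collating 178/178 (tight); paper 47/47 (tight).
Dual feasibility on the basic columns requires 6·y_collating + 1·y_paper = 50.5, 2·y_collating + 1·y_paper = 22.5.
Solving: y_collating = 7, y_paper = 8.5.
Reduced cost of booklets: c₃ − yᵀa₃ = 61 − (7·3 + 8.5·5) = 61 − 63.5 = -2.5.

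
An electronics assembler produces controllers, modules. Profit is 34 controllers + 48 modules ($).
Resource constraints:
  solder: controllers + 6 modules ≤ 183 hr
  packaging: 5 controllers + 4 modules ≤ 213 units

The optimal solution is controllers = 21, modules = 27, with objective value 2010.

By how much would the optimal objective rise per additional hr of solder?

4

Check each constraint at x*: solder 183/183 (tight); packaging 213/213 (tight).
Dual feasibility on the basic columns requires 1·y_solder + 5·y_packaging = 34, 6·y_solder + 4·y_packaging = 48.
→ y_solder = 4 and y_packaging = 6.
Shadow price of solder = 4.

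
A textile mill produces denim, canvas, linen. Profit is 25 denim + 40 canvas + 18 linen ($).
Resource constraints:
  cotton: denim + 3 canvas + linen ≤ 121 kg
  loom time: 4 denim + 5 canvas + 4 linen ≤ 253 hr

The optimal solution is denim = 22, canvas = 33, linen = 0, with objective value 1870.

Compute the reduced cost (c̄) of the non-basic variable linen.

-7

Both cotton and loom time are binding at x*.
From A_Bᵀ y = c: 1·y_cotton + 4·y_loom time = 25; 3·y_cotton + 5·y_loom time = 40.
Solving: y_cotton = 5, y_loom time = 5.
Reduced cost of linen: c₃ − yᵀa₃ = 18 − (5·1 + 5·4) = 18 − 25 = -7.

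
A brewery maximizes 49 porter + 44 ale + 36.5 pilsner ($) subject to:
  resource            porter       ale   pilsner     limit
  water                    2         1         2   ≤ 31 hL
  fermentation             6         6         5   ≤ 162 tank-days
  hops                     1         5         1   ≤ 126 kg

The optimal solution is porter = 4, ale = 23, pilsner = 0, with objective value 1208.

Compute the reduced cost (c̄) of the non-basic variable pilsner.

Binding: water and fermentation. Non-binding: hops (7 unused).
By complementary slackness, y = 0 for the non-binding constraint.
From A_Bᵀ y = c: 2·y_water + 6·y_fermentation = 49; 1·y_water + 6·y_fermentation = 44.
This yields shadow prices y_water = 5, y_fermentation = 6.5.
Reduced cost of pilsner: c₃ − yᵀa₃ = 36.5 − (5·2 + 6.5·5) = 36.5 − 42.5 = -6.

-6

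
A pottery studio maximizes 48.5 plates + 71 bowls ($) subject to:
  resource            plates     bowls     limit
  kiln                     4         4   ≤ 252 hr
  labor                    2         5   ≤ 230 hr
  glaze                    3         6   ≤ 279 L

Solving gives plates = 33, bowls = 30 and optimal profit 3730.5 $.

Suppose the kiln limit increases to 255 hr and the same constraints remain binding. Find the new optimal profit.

3750

Check each constraint at x*: kiln 252/252 (tight); labor 216/230 (slack 14); glaze 279/279 (tight).
By complementary slackness, y = 0 for the non-binding constraint.
The binding rows give the dual system: 4·y_kiln + 3·y_glaze = 48.5 and 4·y_kiln + 6·y_glaze = 71.
Solving: y_kiln = 6.5, y_glaze = 7.5.
Δz = y_kiln·Δb = 6.5 × (3) = 19.5, so new z* = 3730.5 + 19.5 = 3750.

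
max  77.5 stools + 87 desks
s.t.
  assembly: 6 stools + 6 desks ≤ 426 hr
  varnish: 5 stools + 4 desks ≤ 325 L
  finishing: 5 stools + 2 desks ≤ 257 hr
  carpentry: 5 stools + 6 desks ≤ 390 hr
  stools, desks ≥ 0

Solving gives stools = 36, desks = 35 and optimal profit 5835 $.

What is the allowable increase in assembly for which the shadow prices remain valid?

Binding constraints: assembly, carpentry. The basis is B = [[6,6],[5,6]] with det 6.
Per unit increase in assembly, x* moves by d = (1, -0.8333).
The basis stays optimal until finishing becomes binding; allowable increase = 2.1 hr.

2.1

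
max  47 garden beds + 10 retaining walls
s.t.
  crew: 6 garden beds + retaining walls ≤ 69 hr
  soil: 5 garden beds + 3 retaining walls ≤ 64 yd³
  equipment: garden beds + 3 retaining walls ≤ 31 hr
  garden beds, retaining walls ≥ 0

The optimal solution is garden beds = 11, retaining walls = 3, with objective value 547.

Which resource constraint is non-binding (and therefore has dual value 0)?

equipment

crew: 69/69 (binding)
soil: 64/64 (binding)
equipment: 20/31 (slack 11)
By complementary slackness, a constraint with positive slack has shadow price 0 → equipment.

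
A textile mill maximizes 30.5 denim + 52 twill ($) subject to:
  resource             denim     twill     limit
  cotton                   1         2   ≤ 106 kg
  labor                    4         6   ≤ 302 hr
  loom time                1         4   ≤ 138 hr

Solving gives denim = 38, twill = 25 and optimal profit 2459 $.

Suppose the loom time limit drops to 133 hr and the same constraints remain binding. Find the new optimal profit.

Binding: labor and loom time. Non-binding: cotton (18 unused).
Since cotton is not tight, its dual is 0.
The binding rows give the dual system: 4·y_labor + 1·y_loom time = 30.5 and 6·y_labor + 4·y_loom time = 52.
→ y_labor = 7 and y_loom time = 2.5.
Δz = y_loom time·Δb = 2.5 × (-5) = -12.5, so new z* = 2459 − 12.5 = 2446.5.

2446.5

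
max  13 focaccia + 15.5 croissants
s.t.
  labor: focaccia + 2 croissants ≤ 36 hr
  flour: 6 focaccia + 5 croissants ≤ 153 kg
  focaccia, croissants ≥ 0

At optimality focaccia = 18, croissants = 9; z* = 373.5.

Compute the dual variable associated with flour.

Check each constraint at x*: labor 36/36 (tight); flour 153/153 (tight).
Dual feasibility on the basic columns requires 1·y_labor + 6·y_flour = 13, 2·y_labor + 5·y_flour = 15.5.
Solving: y_labor = 4, y_flour = 1.5.
Shadow price of flour = 1.5.

1.5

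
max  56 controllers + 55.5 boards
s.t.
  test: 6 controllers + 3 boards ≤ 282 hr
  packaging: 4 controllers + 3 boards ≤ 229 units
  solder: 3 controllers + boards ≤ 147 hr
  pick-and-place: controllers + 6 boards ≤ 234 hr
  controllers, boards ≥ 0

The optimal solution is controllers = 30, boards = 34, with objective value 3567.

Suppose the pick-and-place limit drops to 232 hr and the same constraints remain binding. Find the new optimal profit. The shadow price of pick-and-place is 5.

Δb = -2, so new z* = 3567 + (5)·(-2) = 3567 − 10 = 3557.

3557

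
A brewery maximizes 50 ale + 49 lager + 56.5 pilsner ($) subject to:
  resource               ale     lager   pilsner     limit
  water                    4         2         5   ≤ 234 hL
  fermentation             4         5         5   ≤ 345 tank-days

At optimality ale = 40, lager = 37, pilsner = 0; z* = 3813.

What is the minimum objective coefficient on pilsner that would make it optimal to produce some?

62.5

At the optimum: water uses 234 of 234 (binding); fermentation uses 345 of 345 (binding).
Dual feasibility on the basic columns requires 4·y_water + 4·y_fermentation = 50, 2·y_water + 5·y_fermentation = 49.
This yields shadow prices y_water = 4.5, y_fermentation = 8.
pilsner enters the basis when its profit ≥ yᵀa₃ = 4.5·5 + 8·5 = 62.5.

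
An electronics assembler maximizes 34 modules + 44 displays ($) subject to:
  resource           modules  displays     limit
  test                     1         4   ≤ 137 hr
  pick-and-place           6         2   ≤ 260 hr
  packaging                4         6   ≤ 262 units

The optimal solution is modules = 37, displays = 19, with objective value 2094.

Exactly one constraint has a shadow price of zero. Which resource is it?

test

test: 113/137 (slack 24)
pick-and-place: 260/260 (binding)
packaging: 262/262 (binding)
By complementary slackness, a constraint with positive slack has shadow price 0 → test.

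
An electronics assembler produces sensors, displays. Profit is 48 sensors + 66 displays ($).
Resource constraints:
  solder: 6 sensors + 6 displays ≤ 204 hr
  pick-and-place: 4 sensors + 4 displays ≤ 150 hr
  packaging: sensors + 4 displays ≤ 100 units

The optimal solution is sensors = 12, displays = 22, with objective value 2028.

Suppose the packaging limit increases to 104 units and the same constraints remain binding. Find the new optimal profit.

2052

At the optimum: solder uses 204 of 204 (binding); pick-and-place uses 136 of 150 (slack = 14); packaging uses 100 of 100 (binding).
Slack constraints have shadow price 0 (complementary slackness).
From A_Bᵀ y = c: 6·y_solder + 1·y_packaging = 48; 6·y_solder + 4·y_packaging = 66.
This yields shadow prices y_solder = 7, y_packaging = 6.
Δz = y_packaging·Δb = 6 × (4) = 24, so new z* = 2028 + 24 = 2052.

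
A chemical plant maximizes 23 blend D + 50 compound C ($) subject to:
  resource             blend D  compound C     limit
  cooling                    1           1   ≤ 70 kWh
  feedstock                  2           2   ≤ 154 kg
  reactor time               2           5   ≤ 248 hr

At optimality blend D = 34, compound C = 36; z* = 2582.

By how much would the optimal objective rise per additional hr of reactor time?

Check each constraint at x*: cooling 70/70 (tight); feedstock 140/154 (slack 14); reactor time 248/248 (tight).
Slack constraints have shadow price 0 (complementary slackness).
From A_Bᵀ y = c: 1·y_cooling + 2·y_reactor time = 23; 1·y_cooling + 5·y_reactor time = 50.
Solving: y_cooling = 5, y_reactor time = 9.
Shadow price of reactor time = 9.

9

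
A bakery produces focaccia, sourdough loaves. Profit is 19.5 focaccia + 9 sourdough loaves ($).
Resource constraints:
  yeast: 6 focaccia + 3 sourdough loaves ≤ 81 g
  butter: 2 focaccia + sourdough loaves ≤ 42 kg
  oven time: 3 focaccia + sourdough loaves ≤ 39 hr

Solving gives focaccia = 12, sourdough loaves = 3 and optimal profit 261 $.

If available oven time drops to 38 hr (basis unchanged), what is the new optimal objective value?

Check each constraint at x*: yeast 81/81 (tight); butter 27/42 (slack 15); oven time 39/39 (tight).
Since butter is not tight, its dual is 0.
The binding rows give the dual system: 6·y_yeast + 3·y_oven time = 19.5 and 3·y_yeast + 1·y_oven time = 9.
This yields shadow prices y_yeast = 2.5, y_oven time = 1.5.
Δz = y_oven time·Δb = 1.5 × (-1) = -1.5, so new z* = 261 − 1.5 = 259.5.

259.5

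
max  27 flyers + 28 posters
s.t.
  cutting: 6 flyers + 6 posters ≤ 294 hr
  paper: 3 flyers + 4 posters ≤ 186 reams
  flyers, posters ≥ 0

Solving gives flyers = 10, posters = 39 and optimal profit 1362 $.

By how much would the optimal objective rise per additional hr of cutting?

At the optimum: cutting uses 294 of 294 (binding); paper uses 186 of 186 (binding).
From A_Bᵀ y = c: 6·y_cutting + 3·y_paper = 27; 6·y_cutting + 4·y_paper = 28.
→ y_cutting = 4 and y_paper = 1.
Shadow price of cutting = 4.

4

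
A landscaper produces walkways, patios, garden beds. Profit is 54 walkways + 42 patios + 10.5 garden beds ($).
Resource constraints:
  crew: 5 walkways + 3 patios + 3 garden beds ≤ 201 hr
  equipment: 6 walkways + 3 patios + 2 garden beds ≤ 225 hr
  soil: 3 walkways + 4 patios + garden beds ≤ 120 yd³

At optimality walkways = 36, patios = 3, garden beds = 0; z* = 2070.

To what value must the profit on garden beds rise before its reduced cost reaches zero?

18

Check each constraint at x*: crew 189/201 (slack 12); equipment 225/225 (tight); soil 120/120 (tight).
By complementary slackness, y = 0 for the non-binding constraint.
The binding rows give the dual system: 6·y_equipment + 3·y_soil = 54 and 3·y_equipment + 4·y_soil = 42.
→ y_equipment = 6 and y_soil = 6.
garden beds enters the basis when its profit ≥ yᵀa₃ = 6·2 + 6·1 = 18.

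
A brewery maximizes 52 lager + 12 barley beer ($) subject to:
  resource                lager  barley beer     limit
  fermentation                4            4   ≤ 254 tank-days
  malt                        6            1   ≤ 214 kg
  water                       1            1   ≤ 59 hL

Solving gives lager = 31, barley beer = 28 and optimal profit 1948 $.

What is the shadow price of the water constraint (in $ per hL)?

Binding: malt and water. Non-binding: fermentation (18 unused).
Since fermentation is not tight, its dual is 0.
Dual feasibility on the basic columns requires 6·y_malt + 1·y_water = 52, 1·y_malt + 1·y_water = 12.
Solving: y_malt = 8, y_water = 4.
Shadow price of water = 4.

4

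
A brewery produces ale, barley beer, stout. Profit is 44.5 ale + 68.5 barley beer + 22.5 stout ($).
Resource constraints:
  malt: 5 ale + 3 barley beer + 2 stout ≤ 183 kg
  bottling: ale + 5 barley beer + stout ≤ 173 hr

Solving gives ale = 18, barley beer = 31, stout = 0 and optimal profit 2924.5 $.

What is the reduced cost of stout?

-1

At the optimum: malt uses 183 of 183 (binding); bottling uses 173 of 173 (binding).
Dual feasibility on the basic columns requires 5·y_malt + 1·y_bottling = 44.5, 3·y_malt + 5·y_bottling = 68.5.
→ y_malt = 7 and y_bottling = 9.5.
Reduced cost of stout: c₃ − yᵀa₃ = 22.5 − (7·2 + 9.5·1) = 22.5 − 23.5 = -1.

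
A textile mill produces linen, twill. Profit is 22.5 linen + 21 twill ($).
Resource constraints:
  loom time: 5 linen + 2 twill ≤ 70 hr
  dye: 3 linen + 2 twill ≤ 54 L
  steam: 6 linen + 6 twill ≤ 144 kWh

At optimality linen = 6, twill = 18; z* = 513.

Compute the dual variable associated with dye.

1.5

Check each constraint at x*: loom time 66/70 (slack 4); dye 54/54 (tight); steam 144/144 (tight).
By complementary slackness, y = 0 for the non-binding constraint.
The binding rows give the dual system: 3·y_dye + 6·y_steam = 22.5 and 2·y_dye + 6·y_steam = 21.
→ y_dye = 1.5 and y_steam = 3.
Shadow price of dye = 1.5.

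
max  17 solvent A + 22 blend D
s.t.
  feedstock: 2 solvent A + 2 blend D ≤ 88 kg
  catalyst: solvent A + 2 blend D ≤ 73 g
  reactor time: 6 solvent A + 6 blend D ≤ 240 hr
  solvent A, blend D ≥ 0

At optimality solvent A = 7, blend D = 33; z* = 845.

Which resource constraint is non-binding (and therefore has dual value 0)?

feedstock: 80/88 (slack 8)
catalyst: 73/73 (binding)
reactor time: 240/240 (binding)
By complementary slackness, a constraint with positive slack has shadow price 0 → feedstock.

feedstock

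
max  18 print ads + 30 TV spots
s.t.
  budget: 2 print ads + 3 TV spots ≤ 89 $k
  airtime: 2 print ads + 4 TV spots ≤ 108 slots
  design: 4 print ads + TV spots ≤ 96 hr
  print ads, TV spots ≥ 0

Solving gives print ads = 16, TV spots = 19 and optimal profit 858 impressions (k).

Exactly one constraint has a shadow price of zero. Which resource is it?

design

budget: 89/89 (binding)
airtime: 108/108 (binding)
design: 83/96 (slack 13)
By complementary slackness, a constraint with positive slack has shadow price 0 → design.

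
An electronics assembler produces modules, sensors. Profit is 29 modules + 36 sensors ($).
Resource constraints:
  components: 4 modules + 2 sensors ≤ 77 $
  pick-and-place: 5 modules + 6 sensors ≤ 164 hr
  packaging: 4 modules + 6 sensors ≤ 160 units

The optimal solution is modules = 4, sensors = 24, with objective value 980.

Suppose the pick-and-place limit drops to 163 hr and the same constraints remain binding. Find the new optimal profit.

Check each constraint at x*: components 64/77 (slack 13); pick-and-place 164/164 (tight); packaging 160/160 (tight).
By complementary slackness, y = 0 for the non-binding constraint.
The binding rows give the dual system: 5·y_pick-and-place + 4·y_packaging = 29 and 6·y_pick-and-place + 6·y_packaging = 36.
This yields shadow prices y_pick-and-place = 5, y_packaging = 1.
Δz = y_pick-and-place·Δb = 5 × (-1) = -5, so new z* = 980 − 5 = 975.

975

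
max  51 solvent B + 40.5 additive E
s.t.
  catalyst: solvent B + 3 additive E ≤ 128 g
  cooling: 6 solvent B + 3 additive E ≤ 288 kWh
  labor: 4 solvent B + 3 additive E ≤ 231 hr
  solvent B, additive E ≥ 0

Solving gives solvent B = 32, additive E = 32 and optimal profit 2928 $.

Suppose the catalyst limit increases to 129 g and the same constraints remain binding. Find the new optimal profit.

Check each constraint at x*: catalyst 128/128 (tight); cooling 288/288 (tight); labor 224/231 (slack 7).
Slack constraints have shadow price 0 (complementary slackness).
Dual feasibility on the basic columns requires 1·y_catalyst + 6·y_cooling = 51, 3·y_catalyst + 3·y_cooling = 40.5.
→ y_catalyst = 6 and y_cooling = 7.5.
Δz = y_catalyst·Δb = 6 × (1) = 6, so new z* = 2928 + 6 = 2934.

2934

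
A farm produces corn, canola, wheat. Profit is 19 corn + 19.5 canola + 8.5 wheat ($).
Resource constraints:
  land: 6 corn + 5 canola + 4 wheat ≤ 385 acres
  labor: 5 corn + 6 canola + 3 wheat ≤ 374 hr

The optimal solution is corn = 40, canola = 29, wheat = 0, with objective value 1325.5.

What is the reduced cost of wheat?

At the optimum: land uses 385 of 385 (binding); labor uses 374 of 374 (binding).
The binding rows give the dual system: 6·y_land + 5·y_labor = 19 and 5·y_land + 6·y_labor = 19.5.
Solving: y_land = 1.5, y_labor = 2.
Reduced cost of wheat: c₃ − yᵀa₃ = 8.5 − (1.5·4 + 2·3) = 8.5 − 12 = -3.5.

-3.5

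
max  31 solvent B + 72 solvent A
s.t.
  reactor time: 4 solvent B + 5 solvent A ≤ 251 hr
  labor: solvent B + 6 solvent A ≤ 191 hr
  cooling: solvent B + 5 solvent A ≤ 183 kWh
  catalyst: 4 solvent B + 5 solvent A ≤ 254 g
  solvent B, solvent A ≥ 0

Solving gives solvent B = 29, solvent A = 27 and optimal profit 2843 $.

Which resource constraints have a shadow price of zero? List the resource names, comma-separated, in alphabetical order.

catalyst, cooling

reactor time: 251/251 (binding)
labor: 191/191 (binding)
cooling: 164/183 (slack 19)
catalyst: 251/254 (slack 3)
By complementary slackness, a constraint with positive slack has shadow price 0 → catalyst, cooling.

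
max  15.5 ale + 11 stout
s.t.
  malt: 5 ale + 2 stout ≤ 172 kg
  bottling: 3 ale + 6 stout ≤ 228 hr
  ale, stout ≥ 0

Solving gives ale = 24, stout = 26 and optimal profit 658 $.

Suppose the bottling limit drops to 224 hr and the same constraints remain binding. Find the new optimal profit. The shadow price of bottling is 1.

654

Δb = -4, so new z* = 658 + (1)·(-4) = 658 − 4 = 654.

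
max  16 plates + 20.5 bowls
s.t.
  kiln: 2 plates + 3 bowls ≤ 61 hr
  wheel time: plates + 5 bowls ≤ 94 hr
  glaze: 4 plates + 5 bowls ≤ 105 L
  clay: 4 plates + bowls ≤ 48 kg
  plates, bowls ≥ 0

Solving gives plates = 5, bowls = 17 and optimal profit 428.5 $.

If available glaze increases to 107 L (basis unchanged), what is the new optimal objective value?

At the optimum: kiln uses 61 of 61 (binding); wheel time uses 90 of 94 (slack = 4); glaze uses 105 of 105 (binding); clay uses 37 of 48 (slack = 11).
Slack constraints have shadow price 0 (complementary slackness).
The binding rows give the dual system: 2·y_kiln + 4·y_glaze = 16 and 3·y_kiln + 5·y_glaze = 20.5.
→ y_kiln = 1 and y_glaze = 3.5.
Δz = y_glaze·Δb = 3.5 × (2) = 7, so new z* = 428.5 + 7 = 435.5.

435.5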